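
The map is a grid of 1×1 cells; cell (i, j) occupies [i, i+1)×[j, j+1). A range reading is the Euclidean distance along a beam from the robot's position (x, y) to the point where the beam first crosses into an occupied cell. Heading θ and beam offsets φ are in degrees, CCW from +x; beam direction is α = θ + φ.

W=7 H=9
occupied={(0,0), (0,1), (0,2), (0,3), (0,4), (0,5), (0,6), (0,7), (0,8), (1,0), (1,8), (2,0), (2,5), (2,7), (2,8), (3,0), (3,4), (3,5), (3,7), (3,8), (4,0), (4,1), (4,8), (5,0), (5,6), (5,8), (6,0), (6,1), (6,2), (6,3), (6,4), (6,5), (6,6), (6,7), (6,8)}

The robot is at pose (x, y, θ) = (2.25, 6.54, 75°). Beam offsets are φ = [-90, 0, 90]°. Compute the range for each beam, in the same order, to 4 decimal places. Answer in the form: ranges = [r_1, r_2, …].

ranges = [3.8823, 0.4762, 1.2941]

beam 1: φ=-90°, α=345°
  dir = (cos 345°, sin 345°) = (0.9659, -0.2588); from cell (2,6)
  next x-line at t=0.7765, next y-line at t=2.0864; Δt_x=1.0353, Δt_y=3.8637
    x: enter (3,6) at t=0.7765
    x: enter (4,6) at t=1.8117
    y: enter (4,5) at t=2.0864
    x: enter (5,5) at t=2.8470
    x: enter (6,5) at t=3.8823 ← occupied
  → r_1 = 3.8823
beam 2: φ=0°, α=75°
  dir = (cos 75°, sin 75°) = (0.2588, 0.9659); from cell (2,6)
  next x-line at t=2.8978, next y-line at t=0.4762; Δt_x=3.8637, Δt_y=1.0353
    y: enter (2,7) at t=0.4762 ← occupied
  → r_2 = 0.4762
beam 3: φ=90°, α=165°
  dir = (cos 165°, sin 165°) = (-0.9659, 0.2588); from cell (2,6)
  next x-line at t=0.2588, next y-line at t=1.7773; Δt_x=1.0353, Δt_y=3.8637
    x: enter (1,6) at t=0.2588
    x: enter (0,6) at t=1.2941 ← occupied
  → r_3 = 1.2941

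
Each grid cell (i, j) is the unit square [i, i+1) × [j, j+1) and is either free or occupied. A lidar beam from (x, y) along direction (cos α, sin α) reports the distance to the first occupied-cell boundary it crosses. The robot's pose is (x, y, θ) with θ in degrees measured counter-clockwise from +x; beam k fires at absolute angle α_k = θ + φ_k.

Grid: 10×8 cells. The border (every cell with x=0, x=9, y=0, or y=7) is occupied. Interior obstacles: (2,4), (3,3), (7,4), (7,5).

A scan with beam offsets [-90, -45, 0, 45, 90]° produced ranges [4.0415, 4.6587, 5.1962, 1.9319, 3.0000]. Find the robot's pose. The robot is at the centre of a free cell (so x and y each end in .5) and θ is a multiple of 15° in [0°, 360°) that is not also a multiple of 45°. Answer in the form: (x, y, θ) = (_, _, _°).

Enumerate (i+0.5, j+0.5, θ) over the 44 free cells and 16 admissible headings. For each, cast all 5 beams and compare to the given ranges.
  (8.5, 6.5, 210°): beam 1 = 0.5774 ≠ 4.0415 ✗
  (7.5, 6.5, 60°): beam 1 = 1.7321 ≠ 4.0415 ✗
  (3.5, 1.5, 285°): beam 1 = 1.9319 ≠ 4.0415 ✗
  …
  (5.5, 2.5, 120°): r_1=4.0415, r_2=4.6587, r_3=5.1962, r_4=1.9319, r_5=3.0000 — all match ✓
No second candidate reproduces the full scan.

(x, y, θ) = (5.5, 2.5, 120°)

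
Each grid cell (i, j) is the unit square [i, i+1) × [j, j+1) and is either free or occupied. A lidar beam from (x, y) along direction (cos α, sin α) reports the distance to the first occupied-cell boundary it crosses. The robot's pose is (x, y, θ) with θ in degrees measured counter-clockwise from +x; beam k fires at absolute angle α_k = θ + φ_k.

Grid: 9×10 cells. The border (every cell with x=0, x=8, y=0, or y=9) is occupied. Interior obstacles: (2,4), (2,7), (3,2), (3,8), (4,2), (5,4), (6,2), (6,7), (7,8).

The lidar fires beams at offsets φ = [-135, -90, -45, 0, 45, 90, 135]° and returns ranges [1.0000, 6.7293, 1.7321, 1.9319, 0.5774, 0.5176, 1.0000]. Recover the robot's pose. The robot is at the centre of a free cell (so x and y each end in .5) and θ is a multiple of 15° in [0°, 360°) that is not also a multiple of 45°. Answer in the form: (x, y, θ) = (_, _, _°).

(x, y, θ) = (1.5, 5.5, 105°)

Enumerate (i+0.5, j+0.5, θ) over the 47 free cells and 16 admissible headings. For each, cast all 7 beams and compare to the given ranges.
  (3.5, 6.5, 15°): beam 1 = 1.7321 ≠ 1.0000 ✗
  (4.5, 7.5, 150°): beam 1 = 1.5529 ≠ 1.0000 ✗
  (5.5, 7.5, 285°): beam 1 = 1.7321 ≠ 1.0000 ✗
  …
  (1.5, 5.5, 105°): r_1=1.0000, r_2=6.7293, r_3=1.7321, r_4=1.9319, r_5=0.5774, r_6=0.5176, r_7=1.0000 — all match ✓
Unique over the lattice → pose = (1.5, 5.5, 105°).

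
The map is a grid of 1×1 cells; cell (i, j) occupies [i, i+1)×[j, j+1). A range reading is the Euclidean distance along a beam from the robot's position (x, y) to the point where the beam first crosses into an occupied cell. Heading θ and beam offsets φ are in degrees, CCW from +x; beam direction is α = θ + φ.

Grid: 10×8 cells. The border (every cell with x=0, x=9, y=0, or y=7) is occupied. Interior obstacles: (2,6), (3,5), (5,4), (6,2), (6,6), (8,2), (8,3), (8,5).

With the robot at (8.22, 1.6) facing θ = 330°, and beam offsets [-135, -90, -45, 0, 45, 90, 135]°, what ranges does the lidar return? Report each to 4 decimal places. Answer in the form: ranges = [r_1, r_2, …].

ranges = [2.3182, 0.6928, 0.6212, 0.9007, 0.8075, 0.4619, 0.4141]

beam 1: φ=-135°, α=195°
  dir = (cos 195°, sin 195°) = (-0.9659, -0.2588); from cell (8,1)
  next x-line at t=0.2278, next y-line at t=2.3182; Δt_x=1.0353, Δt_y=3.8637
    x: enter (7,1) at t=0.2278
    x: enter (6,1) at t=1.2630
    x: enter (5,1) at t=2.2983
    y: enter (5,0) at t=2.3182 ← occupied
  → r_1 = 2.3182
beam 2: φ=-90°, α=240°
  dir = (cos 240°, sin 240°) = (-0.5000, -0.8660); from cell (8,1)
  next x-line at t=0.4400, next y-line at t=0.6928; Δt_x=2.0000, Δt_y=1.1547
    x: enter (7,1) at t=0.4400
    y: enter (7,0) at t=0.6928 ← occupied
  → r_2 = 0.6928
beam 3: φ=-45°, α=285°
  dir = (cos 285°, sin 285°) = (0.2588, -0.9659); from cell (8,1)
  next x-line at t=3.0137, next y-line at t=0.6212; Δt_x=3.8637, Δt_y=1.0353
    y: enter (8,0) at t=0.6212 ← occupied
  → r_3 = 0.6212
beam 4: φ=0°, α=330°
  dir = (cos 330°, sin 330°) = (0.8660, -0.5000); from cell (8,1)
  next x-line at t=0.9007, next y-line at t=1.2000; Δt_x=1.1547, Δt_y=2.0000
    x: enter (9,1) at t=0.9007 ← occupied
  → r_4 = 0.9007
beam 5: φ=45°, α=15°
  dir = (cos 15°, sin 15°) = (0.9659, 0.2588); from cell (8,1)
  next x-line at t=0.8075, next y-line at t=1.5455; Δt_x=1.0353, Δt_y=3.8637
    x: enter (9,1) at t=0.8075 ← occupied
  → r_5 = 0.8075
beam 6: φ=90°, α=60°
  dir = (cos 60°, sin 60°) = (0.5000, 0.8660); from cell (8,1)
  next x-line at t=1.5600, next y-line at t=0.4619; Δt_x=2.0000, Δt_y=1.1547
    y: enter (8,2) at t=0.4619 ← occupied
  → r_6 = 0.4619
beam 7: φ=135°, α=105°
  dir = (cos 105°, sin 105°) = (-0.2588, 0.9659); from cell (8,1)
  next x-line at t=0.8500, next y-line at t=0.4141; Δt_x=3.8637, Δt_y=1.0353
    y: enter (8,2) at t=0.4141 ← occupied
  → r_7 = 0.4141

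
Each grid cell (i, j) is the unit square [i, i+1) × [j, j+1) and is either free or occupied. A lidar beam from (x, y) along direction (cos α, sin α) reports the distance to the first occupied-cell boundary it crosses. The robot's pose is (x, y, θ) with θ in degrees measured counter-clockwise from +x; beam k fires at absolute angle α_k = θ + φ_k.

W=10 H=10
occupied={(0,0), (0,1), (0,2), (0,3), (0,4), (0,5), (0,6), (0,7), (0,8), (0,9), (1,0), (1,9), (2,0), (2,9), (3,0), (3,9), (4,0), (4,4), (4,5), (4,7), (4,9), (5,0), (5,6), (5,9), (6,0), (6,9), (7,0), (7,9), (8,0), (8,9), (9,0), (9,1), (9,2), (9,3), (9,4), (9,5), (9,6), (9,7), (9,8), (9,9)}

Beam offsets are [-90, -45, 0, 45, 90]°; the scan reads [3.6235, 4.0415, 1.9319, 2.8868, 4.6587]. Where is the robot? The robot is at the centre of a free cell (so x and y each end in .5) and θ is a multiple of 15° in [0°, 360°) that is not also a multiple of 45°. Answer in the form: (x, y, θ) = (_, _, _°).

Enumerate (i+0.5, j+0.5, θ) over the 60 free cells and 16 admissible headings. For each, cast all 5 beams and compare to the given ranges.
  (5.5, 8.5, 240°): beam 1 = 1.0000 ≠ 3.6235 ✗
  (6.5, 2.5, 150°): beam 1 = 5.0000 ≠ 3.6235 ✗
  (8.5, 4.5, 30°): beam 1 = 1.0000 ≠ 3.6235 ✗
  (6.5, 3.5, 165°): beam 1 = 5.6940 ≠ 3.6235 ✗
  …
  (7.5, 5.5, 165°): r_1=3.6235, r_2=4.0415, r_3=1.9319, r_4=2.8868, r_5=4.6587 — all match ✓
No second candidate reproduces the full scan.

(x, y, θ) = (7.5, 5.5, 165°)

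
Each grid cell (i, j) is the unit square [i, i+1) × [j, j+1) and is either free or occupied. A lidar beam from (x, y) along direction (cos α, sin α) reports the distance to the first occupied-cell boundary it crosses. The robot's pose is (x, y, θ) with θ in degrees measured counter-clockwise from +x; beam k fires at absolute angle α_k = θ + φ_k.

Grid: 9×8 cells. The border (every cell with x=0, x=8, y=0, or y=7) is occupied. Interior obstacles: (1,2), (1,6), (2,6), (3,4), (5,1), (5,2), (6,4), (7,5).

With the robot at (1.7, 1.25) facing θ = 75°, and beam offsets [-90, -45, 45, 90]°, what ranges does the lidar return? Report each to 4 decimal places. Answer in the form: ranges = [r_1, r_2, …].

ranges = [0.9659, 5.5000, 0.8660, 0.7247]

beam 1: φ=-90°, α=345°
  dir = (cos 345°, sin 345°) = (0.9659, -0.2588); from cell (1,1)
  next x-line at t=0.3106, next y-line at t=0.9659; Δt_x=1.0353, Δt_y=3.8637
    x: enter (2,1) at t=0.3106
    y: enter (2,0) at t=0.9659 ← occupied
  → r_1 = 0.9659
beam 2: φ=-45°, α=30°
  dir = (cos 30°, sin 30°) = (0.8660, 0.5000); from cell (1,1)
  next x-line at t=0.3464, next y-line at t=1.5000; Δt_x=1.1547, Δt_y=2.0000
    x: enter (2,1) at t=0.3464
    y: enter (2,2) at t=1.5000
    x: enter (3,2) at t=1.5011
    x: enter (4,2) at t=2.6558
    y: enter (4,3) at t=3.5000
    x: enter (5,3) at t=3.8105
    x: enter (6,3) at t=4.9652
    y: enter (6,4) at t=5.5000 ← occupied
  → r_2 = 5.5000
beam 3: φ=45°, α=120°
  dir = (cos 120°, sin 120°) = (-0.5000, 0.8660); from cell (1,1)
  next x-line at t=1.4000, next y-line at t=0.8660; Δt_x=2.0000, Δt_y=1.1547
    y: enter (1,2) at t=0.8660 ← occupied
  → r_3 = 0.8660
beam 4: φ=90°, α=165°
  dir = (cos 165°, sin 165°) = (-0.9659, 0.2588); from cell (1,1)
  next x-line at t=0.7247, next y-line at t=2.8978; Δt_x=1.0353, Δt_y=3.8637
    x: enter (0,1) at t=0.7247 ← occupied
  → r_4 = 0.7247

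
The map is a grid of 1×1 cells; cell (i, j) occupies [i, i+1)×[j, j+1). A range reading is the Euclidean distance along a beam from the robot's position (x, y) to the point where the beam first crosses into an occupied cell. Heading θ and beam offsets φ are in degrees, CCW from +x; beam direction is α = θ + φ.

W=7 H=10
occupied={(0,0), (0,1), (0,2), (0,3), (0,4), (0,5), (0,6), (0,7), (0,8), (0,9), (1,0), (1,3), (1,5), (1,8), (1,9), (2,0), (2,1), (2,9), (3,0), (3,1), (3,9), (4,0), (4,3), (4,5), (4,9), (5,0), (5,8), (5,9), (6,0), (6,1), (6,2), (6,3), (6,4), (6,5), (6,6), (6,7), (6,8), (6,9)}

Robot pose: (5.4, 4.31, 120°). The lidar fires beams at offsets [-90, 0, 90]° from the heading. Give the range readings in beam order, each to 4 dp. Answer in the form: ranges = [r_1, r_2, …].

ranges = [0.6928, 0.8000, 0.6200]

beam 1: φ=-90°, α=30°
  dir = (cos 30°, sin 30°) = (0.8660, 0.5000); from cell (5,4)
  next x-line at t=0.6928, next y-line at t=1.3800; Δt_x=1.1547, Δt_y=2.0000
    x: enter (6,4) at t=0.6928 ← occupied
  → r_1 = 0.6928
beam 2: φ=0°, α=120°
  dir = (cos 120°, sin 120°) = (-0.5000, 0.8660); from cell (5,4)
  next x-line at t=0.8000, next y-line at t=0.7967; Δt_x=2.0000, Δt_y=1.1547
    y: enter (5,5) at t=0.7967
    x: enter (4,5) at t=0.8000 ← occupied
  → r_2 = 0.8000
beam 3: φ=90°, α=210°
  dir = (cos 210°, sin 210°) = (-0.8660, -0.5000); from cell (5,4)
  next x-line at t=0.4619, next y-line at t=0.6200; Δt_x=1.1547, Δt_y=2.0000
    x: enter (4,4) at t=0.4619
    y: enter (4,3) at t=0.6200 ← occupied
  → r_3 = 0.6200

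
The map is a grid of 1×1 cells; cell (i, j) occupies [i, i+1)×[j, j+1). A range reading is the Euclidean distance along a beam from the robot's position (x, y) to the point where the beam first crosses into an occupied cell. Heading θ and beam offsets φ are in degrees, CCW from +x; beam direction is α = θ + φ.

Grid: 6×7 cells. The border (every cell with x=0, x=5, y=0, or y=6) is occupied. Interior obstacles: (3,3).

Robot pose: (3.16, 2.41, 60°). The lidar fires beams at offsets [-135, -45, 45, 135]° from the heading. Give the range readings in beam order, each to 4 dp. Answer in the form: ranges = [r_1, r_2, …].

ranges = [1.4597, 1.9049, 0.6108, 2.2362]

beam 1: φ=-135°, α=285°
  dir = (cos 285°, sin 285°) = (0.2588, -0.9659); from cell (3,2)
  next x-line at t=3.2455, next y-line at t=0.4245; Δt_x=3.8637, Δt_y=1.0353
    y: enter (3,1) at t=0.4245
    y: enter (3,0) at t=1.4597 ← occupied
  → r_1 = 1.4597
beam 2: φ=-45°, α=15°
  dir = (cos 15°, sin 15°) = (0.9659, 0.2588); from cell (3,2)
  next x-line at t=0.8696, next y-line at t=2.2796; Δt_x=1.0353, Δt_y=3.8637
    x: enter (4,2) at t=0.8696
    x: enter (5,2) at t=1.9049 ← occupied
  → r_2 = 1.9049
beam 3: φ=45°, α=105°
  dir = (cos 105°, sin 105°) = (-0.2588, 0.9659); from cell (3,2)
  next x-line at t=0.6182, next y-line at t=0.6108; Δt_x=3.8637, Δt_y=1.0353
    y: enter (3,3) at t=0.6108 ← occupied
  → r_3 = 0.6108
beam 4: φ=135°, α=195°
  dir = (cos 195°, sin 195°) = (-0.9659, -0.2588); from cell (3,2)
  next x-line at t=0.1656, next y-line at t=1.5841; Δt_x=1.0353, Δt_y=3.8637
    x: enter (2,2) at t=0.1656
    x: enter (1,2) at t=1.2009
    y: enter (1,1) at t=1.5841
    x: enter (0,1) at t=2.2362 ← occupied
  → r_4 = 2.2362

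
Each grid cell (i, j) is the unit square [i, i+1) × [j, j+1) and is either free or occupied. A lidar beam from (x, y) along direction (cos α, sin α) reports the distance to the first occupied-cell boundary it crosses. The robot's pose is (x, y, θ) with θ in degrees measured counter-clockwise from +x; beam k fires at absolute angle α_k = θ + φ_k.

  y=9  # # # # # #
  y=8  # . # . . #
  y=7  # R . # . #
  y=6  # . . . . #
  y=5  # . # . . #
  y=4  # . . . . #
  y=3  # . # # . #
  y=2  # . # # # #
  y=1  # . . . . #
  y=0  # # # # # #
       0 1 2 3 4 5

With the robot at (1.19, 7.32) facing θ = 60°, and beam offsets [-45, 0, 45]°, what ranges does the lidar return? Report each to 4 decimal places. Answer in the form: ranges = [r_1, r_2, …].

ranges = [1.8738, 1.6200, 0.7341]

beam 1: φ=-45°, α=15°
  dir = (cos 15°, sin 15°) = (0.9659, 0.2588); from cell (1,7)
  next x-line at t=0.8386, next y-line at t=2.6273; Δt_x=1.0353, Δt_y=3.8637
    x: enter (2,7) at t=0.8386
    x: enter (3,7) at t=1.8738 ← occupied
  → r_1 = 1.8738
beam 2: φ=0°, α=60°
  dir = (cos 60°, sin 60°) = (0.5000, 0.8660); from cell (1,7)
  next x-line at t=1.6200, next y-line at t=0.7852; Δt_x=2.0000, Δt_y=1.1547
    y: enter (1,8) at t=0.7852
    x: enter (2,8) at t=1.6200 ← occupied
  → r_2 = 1.6200
beam 3: φ=45°, α=105°
  dir = (cos 105°, sin 105°) = (-0.2588, 0.9659); from cell (1,7)
  next x-line at t=0.7341, next y-line at t=0.7040; Δt_x=3.8637, Δt_y=1.0353
    y: enter (1,8) at t=0.7040
    x: enter (0,8) at t=0.7341 ← occupied
  → r_3 = 0.7341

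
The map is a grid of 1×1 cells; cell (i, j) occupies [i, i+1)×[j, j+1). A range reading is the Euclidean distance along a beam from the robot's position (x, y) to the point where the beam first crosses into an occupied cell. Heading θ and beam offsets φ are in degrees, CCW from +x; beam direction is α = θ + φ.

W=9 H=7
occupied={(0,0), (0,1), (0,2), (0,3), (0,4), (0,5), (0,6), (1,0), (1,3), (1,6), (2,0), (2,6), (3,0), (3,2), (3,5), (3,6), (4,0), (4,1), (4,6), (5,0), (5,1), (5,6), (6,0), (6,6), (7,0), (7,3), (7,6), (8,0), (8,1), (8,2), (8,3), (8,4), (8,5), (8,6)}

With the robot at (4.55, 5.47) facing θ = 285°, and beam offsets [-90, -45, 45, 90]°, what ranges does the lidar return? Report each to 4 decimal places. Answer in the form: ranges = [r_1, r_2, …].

ranges = [0.5694, 2.8521, 2.9400, 2.0478]

beam 1: φ=-90°, α=195°
  dir = (cos 195°, sin 195°) = (-0.9659, -0.2588); from cell (4,5)
  next x-line at t=0.5694, next y-line at t=1.8159; Δt_x=1.0353, Δt_y=3.8637
    x: enter (3,5) at t=0.5694 ← occupied
  → r_1 = 0.5694
beam 2: φ=-45°, α=240°
  dir = (cos 240°, sin 240°) = (-0.5000, -0.8660); from cell (4,5)
  next x-line at t=1.1000, next y-line at t=0.5427; Δt_x=2.0000, Δt_y=1.1547
    y: enter (4,4) at t=0.5427
    x: enter (3,4) at t=1.1000
    y: enter (3,3) at t=1.6974
    y: enter (3,2) at t=2.8521 ← occupied
  → r_2 = 2.8521
beam 3: φ=45°, α=330°
  dir = (cos 330°, sin 330°) = (0.8660, -0.5000); from cell (4,5)
  next x-line at t=0.5196, next y-line at t=0.9400; Δt_x=1.1547, Δt_y=2.0000
    x: enter (5,5) at t=0.5196
    y: enter (5,4) at t=0.9400
    x: enter (6,4) at t=1.6743
    x: enter (7,4) at t=2.8290
    y: enter (7,3) at t=2.9400 ← occupied
  → r_3 = 2.9400
beam 4: φ=90°, α=15°
  dir = (cos 15°, sin 15°) = (0.9659, 0.2588); from cell (4,5)
  next x-line at t=0.4659, next y-line at t=2.0478; Δt_x=1.0353, Δt_y=3.8637
    x: enter (5,5) at t=0.4659
    x: enter (6,5) at t=1.5012
    y: enter (6,6) at t=2.0478 ← occupied
  → r_4 = 2.0478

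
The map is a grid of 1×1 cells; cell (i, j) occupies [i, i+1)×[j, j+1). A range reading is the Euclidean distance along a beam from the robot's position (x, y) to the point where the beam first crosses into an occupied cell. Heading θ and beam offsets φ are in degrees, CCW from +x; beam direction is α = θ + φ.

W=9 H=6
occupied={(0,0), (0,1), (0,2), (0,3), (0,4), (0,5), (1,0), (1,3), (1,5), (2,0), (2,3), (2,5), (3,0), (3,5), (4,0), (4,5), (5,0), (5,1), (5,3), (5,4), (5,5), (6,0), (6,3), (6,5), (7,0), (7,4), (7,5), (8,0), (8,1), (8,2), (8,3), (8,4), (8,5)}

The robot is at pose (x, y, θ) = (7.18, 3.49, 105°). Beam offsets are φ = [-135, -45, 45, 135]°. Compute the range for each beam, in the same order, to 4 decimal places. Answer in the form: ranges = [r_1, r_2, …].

ranges = [0.9469, 0.5889, 0.2078, 0.3600]

beam 1: φ=-135°, α=330°
  direction (0.8660, -0.5000); cell (7,3); t to first gridline: x 0.9469, y 0.9800 (then +1.1547 / +2.0000)
    (8,3) via x @ 0.9469  # hit
  → r_1 = 0.9469
beam 2: φ=-45°, α=60°
  direction (0.5000, 0.8660); cell (7,3); t to first gridline: x 1.6400, y 0.5889 (then +2.0000 / +1.1547)
    (7,4) via y @ 0.5889  # hit
  → r_2 = 0.5889
beam 3: φ=45°, α=150°
  direction (-0.8660, 0.5000); cell (7,3); t to first gridline: x 0.2078, y 1.0200 (then +1.1547 / +2.0000)
    (6,3) via x @ 0.2078  # hit
  → r_3 = 0.2078
beam 4: φ=135°, α=240°
  direction (-0.5000, -0.8660); cell (7,3); t to first gridline: x 0.3600, y 0.5658 (then +2.0000 / +1.1547)
    (6,3) via x @ 0.3600  # hit
  → r_4 = 0.3600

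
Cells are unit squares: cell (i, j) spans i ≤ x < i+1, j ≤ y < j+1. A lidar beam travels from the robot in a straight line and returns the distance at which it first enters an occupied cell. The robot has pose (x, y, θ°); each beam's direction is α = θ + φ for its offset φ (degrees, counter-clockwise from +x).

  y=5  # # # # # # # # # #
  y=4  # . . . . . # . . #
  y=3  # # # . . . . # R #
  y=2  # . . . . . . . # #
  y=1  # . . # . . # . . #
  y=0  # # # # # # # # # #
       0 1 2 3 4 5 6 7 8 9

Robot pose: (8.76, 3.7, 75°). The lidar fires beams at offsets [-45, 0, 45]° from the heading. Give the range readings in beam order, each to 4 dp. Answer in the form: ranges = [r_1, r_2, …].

ranges = [0.2771, 0.9273, 1.5011]

beam 1: φ=-45°, α=30°
  dir = (cos 30°, sin 30°) = (0.8660, 0.5000); from cell (8,3)
  next x-line at t=0.2771, next y-line at t=0.6000; Δt_x=1.1547, Δt_y=2.0000
    x: enter (9,3) at t=0.2771 ← occupied
  → r_1 = 0.2771
beam 2: φ=0°, α=75°
  dir = (cos 75°, sin 75°) = (0.2588, 0.9659); from cell (8,3)
  next x-line at t=0.9273, next y-line at t=0.3106; Δt_x=3.8637, Δt_y=1.0353
    y: enter (8,4) at t=0.3106
    x: enter (9,4) at t=0.9273 ← occupied
  → r_2 = 0.9273
beam 3: φ=45°, α=120°
  dir = (cos 120°, sin 120°) = (-0.5000, 0.8660); from cell (8,3)
  next x-line at t=1.5200, next y-line at t=0.3464; Δt_x=2.0000, Δt_y=1.1547
    y: enter (8,4) at t=0.3464
    y: enter (8,5) at t=1.5011 ← occupied
  → r_3 = 1.5011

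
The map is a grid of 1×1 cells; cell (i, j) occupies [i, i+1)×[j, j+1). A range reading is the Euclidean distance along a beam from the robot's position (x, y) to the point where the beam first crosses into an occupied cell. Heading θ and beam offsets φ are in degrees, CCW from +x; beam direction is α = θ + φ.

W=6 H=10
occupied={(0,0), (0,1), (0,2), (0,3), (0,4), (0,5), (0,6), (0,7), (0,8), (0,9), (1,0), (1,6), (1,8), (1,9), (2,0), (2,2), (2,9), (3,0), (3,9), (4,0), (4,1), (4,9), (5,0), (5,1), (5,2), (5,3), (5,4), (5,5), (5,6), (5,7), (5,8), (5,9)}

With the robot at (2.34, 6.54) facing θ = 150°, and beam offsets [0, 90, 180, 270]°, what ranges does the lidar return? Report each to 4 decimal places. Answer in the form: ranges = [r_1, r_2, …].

ranges = [0.3926, 2.6800, 3.0715, 2.8406]

beam 1: φ=0°, α=150°
  cosα=-0.8660 sinα=0.5000 | (2,6) | tMaxX 0.3926 tMaxY 0.9200 | tΔX 1.1547 tΔY 2.0000
    t=0.3926 [x] (1,6) — stop
  → r_1 = 0.3926
beam 2: φ=90°, α=240°
  cosα=-0.5000 sinα=-0.8660 | (2,6) | tMaxX 0.6800 tMaxY 0.6235 | tΔX 2.0000 tΔY 1.1547
    t=0.6235 [y] (2,5)
    t=0.6800 [x] (1,5)
    t=1.7782 [y] (1,4)
    t=2.6800 [x] (0,4) — stop
  → r_2 = 2.6800
beam 3: φ=180°, α=330°
  cosα=0.8660 sinα=-0.5000 | (2,6) | tMaxX 0.7621 tMaxY 1.0800 | tΔX 1.1547 tΔY 2.0000
    t=0.7621 [x] (3,6)
    t=1.0800 [y] (3,5)
    t=1.9168 [x] (4,5)
    t=3.0715 [x] (5,5) — stop
  → r_3 = 3.0715
beam 4: φ=270°, α=60°
  cosα=0.5000 sinα=0.8660 | (2,6) | tMaxX 1.3200 tMaxY 0.5312 | tΔX 2.0000 tΔY 1.1547
    t=0.5312 [y] (2,7)
    t=1.3200 [x] (3,7)
    t=1.6859 [y] (3,8)
    t=2.8406 [y] (3,9) — stop
  → r_4 = 2.8406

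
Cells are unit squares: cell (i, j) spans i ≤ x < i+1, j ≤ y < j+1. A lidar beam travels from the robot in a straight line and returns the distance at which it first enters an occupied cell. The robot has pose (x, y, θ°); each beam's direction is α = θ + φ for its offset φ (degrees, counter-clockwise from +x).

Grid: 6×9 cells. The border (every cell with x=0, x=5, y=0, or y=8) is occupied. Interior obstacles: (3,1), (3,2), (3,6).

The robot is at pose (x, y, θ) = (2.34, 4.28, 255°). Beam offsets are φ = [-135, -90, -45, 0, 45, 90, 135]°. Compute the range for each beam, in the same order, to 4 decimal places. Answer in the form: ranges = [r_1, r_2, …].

beam 1: φ=-135°, α=120°
  direction (-0.5000, 0.8660); cell (2,4); t to first gridline: x 0.6800, y 0.8314 (then +2.0000 / +1.1547)
    (1,4) via x @ 0.6800
    (1,5) via y @ 0.8314
    (1,6) via y @ 1.9861
    (0,6) via x @ 2.6800  # hit
  → r_1 = 2.6800
beam 2: φ=-90°, α=165°
  direction (-0.9659, 0.2588); cell (2,4); t to first gridline: x 0.3520, y 2.7819 (then +1.0353 / +3.8637)
    (1,4) via x @ 0.3520
    (0,4) via x @ 1.3873  # hit
  → r_2 = 1.3873
beam 3: φ=-45°, α=210°
  direction (-0.8660, -0.5000); cell (2,4); t to first gridline: x 0.3926, y 0.5600 (then +1.1547 / +2.0000)
    (1,4) via x @ 0.3926
    (1,3) via y @ 0.5600
    (0,3) via x @ 1.5473  # hit
  → r_3 = 1.5473
beam 4: φ=0°, α=255°
  direction (-0.2588, -0.9659); cell (2,4); t to first gridline: x 1.3137, y 0.2899 (then +3.8637 / +1.0353)
    (2,3) via y @ 0.2899
    (1,3) via x @ 1.3137
    (1,2) via y @ 1.3252
    (1,1) via y @ 2.3604
    (1,0) via y @ 3.3957  # hit
  → r_4 = 3.3957
beam 5: φ=45°, α=300°
  direction (0.5000, -0.8660); cell (2,4); t to first gridline: x 1.3200, y 0.3233 (then +2.0000 / +1.1547)
    (2,3) via y @ 0.3233
    (3,3) via x @ 1.3200
    (3,2) via y @ 1.4780  # hit
  → r_5 = 1.4780
beam 6: φ=90°, α=345°
  direction (0.9659, -0.2588); cell (2,4); t to first gridline: x 0.6833, y 1.0818 (then +1.0353 / +3.8637)
    (3,4) via x @ 0.6833
    (3,3) via y @ 1.0818
    (4,3) via x @ 1.7186
    (5,3) via x @ 2.7538  # hit
  → r_6 = 2.7538
beam 7: φ=135°, α=30°
  direction (0.8660, 0.5000); cell (2,4); t to first gridline: x 0.7621, y 1.4400 (then +1.1547 / +2.0000)
    (3,4) via x @ 0.7621
    (3,5) via y @ 1.4400
    (4,5) via x @ 1.9168
    (5,5) via x @ 3.0715  # hit
  → r_7 = 3.0715

ranges = [2.6800, 1.3873, 1.5473, 3.3957, 1.4780, 2.7538, 3.0715]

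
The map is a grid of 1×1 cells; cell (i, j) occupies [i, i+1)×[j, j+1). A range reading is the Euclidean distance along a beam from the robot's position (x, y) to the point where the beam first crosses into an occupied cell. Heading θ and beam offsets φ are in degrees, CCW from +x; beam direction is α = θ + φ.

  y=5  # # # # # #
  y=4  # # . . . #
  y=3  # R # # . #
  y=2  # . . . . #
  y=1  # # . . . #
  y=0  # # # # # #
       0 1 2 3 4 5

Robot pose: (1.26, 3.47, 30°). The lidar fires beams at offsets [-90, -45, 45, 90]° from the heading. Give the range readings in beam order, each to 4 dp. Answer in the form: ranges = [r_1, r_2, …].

beam 1: φ=-90°, α=300°
  dir = (cos 300°, sin 300°) = (0.5000, -0.8660); from cell (1,3)
  next x-line at t=1.4800, next y-line at t=0.5427; Δt_x=2.0000, Δt_y=1.1547
    y: enter (1,2) at t=0.5427
    x: enter (2,2) at t=1.4800
    y: enter (2,1) at t=1.6974
    y: enter (2,0) at t=2.8521 ← occupied
  → r_1 = 2.8521
beam 2: φ=-45°, α=345°
  dir = (cos 345°, sin 345°) = (0.9659, -0.2588); from cell (1,3)
  next x-line at t=0.7661, next y-line at t=1.8159; Δt_x=1.0353, Δt_y=3.8637
    x: enter (2,3) at t=0.7661 ← occupied
  → r_2 = 0.7661
beam 3: φ=45°, α=75°
  dir = (cos 75°, sin 75°) = (0.2588, 0.9659); from cell (1,3)
  next x-line at t=2.8591, next y-line at t=0.5487; Δt_x=3.8637, Δt_y=1.0353
    y: enter (1,4) at t=0.5487 ← occupied
  → r_3 = 0.5487
beam 4: φ=90°, α=120°
  dir = (cos 120°, sin 120°) = (-0.5000, 0.8660); from cell (1,3)
  next x-line at t=0.5200, next y-line at t=0.6120; Δt_x=2.0000, Δt_y=1.1547
    x: enter (0,3) at t=0.5200 ← occupied
  → r_4 = 0.5200

ranges = [2.8521, 0.7661, 0.5487, 0.5200]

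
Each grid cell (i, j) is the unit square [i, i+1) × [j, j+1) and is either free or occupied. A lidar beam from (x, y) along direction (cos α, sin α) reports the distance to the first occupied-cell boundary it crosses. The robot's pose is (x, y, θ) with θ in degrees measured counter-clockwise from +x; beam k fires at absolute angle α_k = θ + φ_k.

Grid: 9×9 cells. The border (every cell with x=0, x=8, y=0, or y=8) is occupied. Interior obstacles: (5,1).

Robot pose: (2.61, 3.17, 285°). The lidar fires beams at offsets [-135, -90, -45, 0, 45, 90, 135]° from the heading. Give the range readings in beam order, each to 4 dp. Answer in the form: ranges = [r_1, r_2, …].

beam 1: φ=-135°, α=150°
  cosα=-0.8660 sinα=0.5000 | (2,3) | tMaxX 0.7044 tMaxY 1.6600 | tΔX 1.1547 tΔY 2.0000
    t=0.7044 [x] (1,3)
    t=1.6600 [y] (1,4)
    t=1.8591 [x] (0,4) — stop
  → r_1 = 1.8591
beam 2: φ=-90°, α=195°
  cosα=-0.9659 sinα=-0.2588 | (2,3) | tMaxX 0.6315 tMaxY 0.6568 | tΔX 1.0353 tΔY 3.8637
    t=0.6315 [x] (1,3)
    t=0.6568 [y] (1,2)
    t=1.6668 [x] (0,2) — stop
  → r_2 = 1.6668
beam 3: φ=-45°, α=240°
  cosα=-0.5000 sinα=-0.8660 | (2,3) | tMaxX 1.2200 tMaxY 0.1963 | tΔX 2.0000 tΔY 1.1547
    t=0.1963 [y] (2,2)
    t=1.2200 [x] (1,2)
    t=1.3510 [y] (1,1)
    t=2.5057 [y] (1,0) — stop
  → r_3 = 2.5057
beam 4: φ=0°, α=285°
  cosα=0.2588 sinα=-0.9659 | (2,3) | tMaxX 1.5068 tMaxY 0.1760 | tΔX 3.8637 tΔY 1.0353
    t=0.1760 [y] (2,2)
    t=1.2113 [y] (2,1)
    t=1.5068 [x] (3,1)
    t=2.2465 [y] (3,0) — stop
  → r_4 = 2.2465
beam 5: φ=45°, α=330°
  cosα=0.8660 sinα=-0.5000 | (2,3) | tMaxX 0.4503 tMaxY 0.3400 | tΔX 1.1547 tΔY 2.0000
    t=0.3400 [y] (2,2)
    t=0.4503 [x] (3,2)
    t=1.6050 [x] (4,2)
    t=2.3400 [y] (4,1)
    t=2.7597 [x] (5,1) — stop
  → r_5 = 2.7597
beam 6: φ=90°, α=15°
  cosα=0.9659 sinα=0.2588 | (2,3) | tMaxX 0.4038 tMaxY 3.2069 | tΔX 1.0353 tΔY 3.8637
    t=0.4038 [x] (3,3)
    t=1.4390 [x] (4,3)
    t=2.4743 [x] (5,3)
    t=3.2069 [y] (5,4)
    t=3.5096 [x] (6,4)
    t=4.5449 [x] (7,4)
    t=5.5801 [x] (8,4) — stop
  → r_6 = 5.5801
beam 7: φ=135°, α=60°
  cosα=0.5000 sinα=0.8660 | (2,3) | tMaxX 0.7800 tMaxY 0.9584 | tΔX 2.0000 tΔY 1.1547
    t=0.7800 [x] (3,3)
    t=0.9584 [y] (3,4)
    t=2.1131 [y] (3,5)
    t=2.7800 [x] (4,5)
    t=3.2678 [y] (4,6)
    t=4.4225 [y] (4,7)
    t=4.7800 [x] (5,7)
    t=5.5772 [y] (5,8) — stop
  → r_7 = 5.5772

ranges = [1.8591, 1.6668, 2.5057, 2.2465, 2.7597, 5.5801, 5.5772]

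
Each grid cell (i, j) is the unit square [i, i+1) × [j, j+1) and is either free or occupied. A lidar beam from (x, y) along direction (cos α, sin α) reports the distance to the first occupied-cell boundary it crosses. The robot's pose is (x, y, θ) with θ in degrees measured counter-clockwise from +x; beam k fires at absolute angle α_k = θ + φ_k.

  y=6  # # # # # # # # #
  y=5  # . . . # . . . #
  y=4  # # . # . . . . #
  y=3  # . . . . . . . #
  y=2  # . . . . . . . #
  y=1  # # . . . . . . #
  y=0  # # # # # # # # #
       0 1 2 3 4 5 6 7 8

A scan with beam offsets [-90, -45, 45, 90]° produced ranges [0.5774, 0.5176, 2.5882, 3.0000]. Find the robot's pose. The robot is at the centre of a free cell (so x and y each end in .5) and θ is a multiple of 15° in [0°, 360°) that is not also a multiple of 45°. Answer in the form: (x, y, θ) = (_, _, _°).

(x, y, θ) = (7.5, 3.5, 60°)

Candidates: 31 free-cell centres × 16 headings = 496 poses. Raycast each; keep the one whose scan matches to 4 dp.
  (1.5, 5.5, 165°): beam 1 = 0.5176 ≠ 0.5774 ✗
  (2.5, 2.5, 195°): beam 1 = 1.9319 ≠ 0.5774 ✗
  (6.5, 2.5, 330°): beam 1 = 1.7321 ≠ 0.5774 ✗
  (4.5, 1.5, 345°): beam 1 = 0.5176 ≠ 0.5774 ✗
  …
  (7.5, 3.5, 60°): r_1=0.5774, r_2=0.5176, r_3=2.5882, r_4=3.0000 — all match ✓
Only this pose fits every beam.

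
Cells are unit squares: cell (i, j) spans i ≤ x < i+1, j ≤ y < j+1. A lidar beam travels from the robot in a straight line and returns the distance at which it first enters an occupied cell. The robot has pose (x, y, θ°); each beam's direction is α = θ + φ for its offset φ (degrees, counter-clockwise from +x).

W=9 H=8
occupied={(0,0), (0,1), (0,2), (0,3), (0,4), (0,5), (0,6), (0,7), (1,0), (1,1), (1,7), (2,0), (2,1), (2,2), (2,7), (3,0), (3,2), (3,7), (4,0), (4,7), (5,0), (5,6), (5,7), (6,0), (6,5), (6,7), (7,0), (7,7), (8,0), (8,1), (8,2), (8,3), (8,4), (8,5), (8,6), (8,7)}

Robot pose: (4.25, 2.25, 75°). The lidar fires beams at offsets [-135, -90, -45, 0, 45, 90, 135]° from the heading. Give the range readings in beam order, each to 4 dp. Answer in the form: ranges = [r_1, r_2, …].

beam 1: φ=-135°, α=300°
  d=(0.5000,-0.8660)  start (4,2)  tX=1.5000 tY=0.2887  stride 1/|dx|=2.0000 1/|dy|=1.1547
    cross y-line → (4,1), t=0.2887
    cross y-line → (4,0), t=1.4434 (wall)
  → r_1 = 1.4434
beam 2: φ=-90°, α=345°
  d=(0.9659,-0.2588)  start (4,2)  tX=0.7765 tY=0.9659  stride 1/|dx|=1.0353 1/|dy|=3.8637
    cross x-line → (5,2), t=0.7765
    cross y-line → (5,1), t=0.9659
    cross x-line → (6,1), t=1.8117
    cross x-line → (7,1), t=2.8470
    cross x-line → (8,1), t=3.8823 (wall)
  → r_2 = 3.8823
beam 3: φ=-45°, α=30°
  d=(0.8660,0.5000)  start (4,2)  tX=0.8660 tY=1.5000  stride 1/|dx|=1.1547 1/|dy|=2.0000
    cross x-line → (5,2), t=0.8660
    cross y-line → (5,3), t=1.5000
    cross x-line → (6,3), t=2.0207
    cross x-line → (7,3), t=3.1754
    cross y-line → (7,4), t=3.5000
    cross x-line → (8,4), t=4.3301 (wall)
  → r_3 = 4.3301
beam 4: φ=0°, α=75°
  d=(0.2588,0.9659)  start (4,2)  tX=2.8978 tY=0.7765  stride 1/|dx|=3.8637 1/|dy|=1.0353
    cross y-line → (4,3), t=0.7765
    cross y-line → (4,4), t=1.8117
    cross y-line → (4,5), t=2.8470
    cross x-line → (5,5), t=2.8978
    cross y-line → (5,6), t=3.8823 (wall)
  → r_4 = 3.8823
beam 5: φ=45°, α=120°
  d=(-0.5000,0.8660)  start (4,2)  tX=0.5000 tY=0.8660  stride 1/|dx|=2.0000 1/|dy|=1.1547
    cross x-line → (3,2), t=0.5000 (wall)
  → r_5 = 0.5000
beam 6: φ=90°, α=165°
  d=(-0.9659,0.2588)  start (4,2)  tX=0.2588 tY=2.8978  stride 1/|dx|=1.0353 1/|dy|=3.8637
    cross x-line → (3,2), t=0.2588 (wall)
  → r_6 = 0.2588
beam 7: φ=135°, α=210°
  d=(-0.8660,-0.5000)  start (4,2)  tX=0.2887 tY=0.5000  stride 1/|dx|=1.1547 1/|dy|=2.0000
    cross x-line → (3,2), t=0.2887 (wall)
  → r_7 = 0.2887

ranges = [1.4434, 3.8823, 4.3301, 3.8823, 0.5000, 0.2588, 0.2887]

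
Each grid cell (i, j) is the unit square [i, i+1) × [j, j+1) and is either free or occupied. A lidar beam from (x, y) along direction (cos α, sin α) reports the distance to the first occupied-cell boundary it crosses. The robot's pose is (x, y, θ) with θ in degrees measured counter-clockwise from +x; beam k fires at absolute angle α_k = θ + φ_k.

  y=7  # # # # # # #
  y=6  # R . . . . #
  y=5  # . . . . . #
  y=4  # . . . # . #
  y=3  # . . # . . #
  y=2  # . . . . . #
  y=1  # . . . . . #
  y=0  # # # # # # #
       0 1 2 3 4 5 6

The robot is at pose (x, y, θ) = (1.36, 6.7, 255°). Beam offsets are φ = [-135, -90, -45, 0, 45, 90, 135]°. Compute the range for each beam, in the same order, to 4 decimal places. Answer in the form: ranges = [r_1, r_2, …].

ranges = [0.3464, 0.3727, 0.4157, 1.3909, 3.2800, 4.8037, 0.6000]

beam 1: φ=-135°, α=120°
  dir = (cos 120°, sin 120°) = (-0.5000, 0.8660); from cell (1,6)
  next x-line at t=0.7200, next y-line at t=0.3464; Δt_x=2.0000, Δt_y=1.1547
    y: enter (1,7) at t=0.3464 ← occupied
  → r_1 = 0.3464
beam 2: φ=-90°, α=165°
  dir = (cos 165°, sin 165°) = (-0.9659, 0.2588); from cell (1,6)
  next x-line at t=0.3727, next y-line at t=1.1591; Δt_x=1.0353, Δt_y=3.8637
    x: enter (0,6) at t=0.3727 ← occupied
  → r_2 = 0.3727
beam 3: φ=-45°, α=210°
  dir = (cos 210°, sin 210°) = (-0.8660, -0.5000); from cell (1,6)
  next x-line at t=0.4157, next y-line at t=1.4000; Δt_x=1.1547, Δt_y=2.0000
    x: enter (0,6) at t=0.4157 ← occupied
  → r_3 = 0.4157
beam 4: φ=0°, α=255°
  dir = (cos 255°, sin 255°) = (-0.2588, -0.9659); from cell (1,6)
  next x-line at t=1.3909, next y-line at t=0.7247; Δt_x=3.8637, Δt_y=1.0353
    y: enter (1,5) at t=0.7247
    x: enter (0,5) at t=1.3909 ← occupied
  → r_4 = 1.3909
beam 5: φ=45°, α=300°
  dir = (cos 300°, sin 300°) = (0.5000, -0.8660); from cell (1,6)
  next x-line at t=1.2800, next y-line at t=0.8083; Δt_x=2.0000, Δt_y=1.1547
    y: enter (1,5) at t=0.8083
    x: enter (2,5) at t=1.2800
    y: enter (2,4) at t=1.9630
    y: enter (2,3) at t=3.1177
    x: enter (3,3) at t=3.2800 ← occupied
  → r_5 = 3.2800
beam 6: φ=90°, α=345°
  dir = (cos 345°, sin 345°) = (0.9659, -0.2588); from cell (1,6)
  next x-line at t=0.6626, next y-line at t=2.7046; Δt_x=1.0353, Δt_y=3.8637
    x: enter (2,6) at t=0.6626
    x: enter (3,6) at t=1.6979
    y: enter (3,5) at t=2.7046
    x: enter (4,5) at t=2.7331
    x: enter (5,5) at t=3.7684
    x: enter (6,5) at t=4.8037 ← occupied
  → r_6 = 4.8037
beam 7: φ=135°, α=30°
  dir = (cos 30°, sin 30°) = (0.8660, 0.5000); from cell (1,6)
  next x-line at t=0.7390, next y-line at t=0.6000; Δt_x=1.1547, Δt_y=2.0000
    y: enter (1,7) at t=0.6000 ← occupied
  → r_7 = 0.6000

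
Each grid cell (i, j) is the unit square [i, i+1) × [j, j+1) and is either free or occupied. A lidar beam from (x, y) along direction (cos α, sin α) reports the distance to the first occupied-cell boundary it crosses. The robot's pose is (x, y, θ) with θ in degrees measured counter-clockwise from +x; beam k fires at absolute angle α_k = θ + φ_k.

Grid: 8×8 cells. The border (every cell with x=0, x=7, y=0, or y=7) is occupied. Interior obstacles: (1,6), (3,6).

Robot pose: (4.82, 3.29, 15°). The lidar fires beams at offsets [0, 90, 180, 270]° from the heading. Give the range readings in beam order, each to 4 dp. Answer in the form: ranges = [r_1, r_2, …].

ranges = [2.2569, 3.1682, 3.9548, 2.3708]

beam 1: φ=0°, α=15°
  cosα=0.9659 sinα=0.2588 | (4,3) | tMaxX 0.1863 tMaxY 2.7432 | tΔX 1.0353 tΔY 3.8637
    t=0.1863 [x] (5,3)
    t=1.2216 [x] (6,3)
    t=2.2569 [x] (7,3) — stop
  → r_1 = 2.2569
beam 2: φ=90°, α=105°
  cosα=-0.2588 sinα=0.9659 | (4,3) | tMaxX 3.1682 tMaxY 0.7350 | tΔX 3.8637 tΔY 1.0353
    t=0.7350 [y] (4,4)
    t=1.7703 [y] (4,5)
    t=2.8056 [y] (4,6)
    t=3.1682 [x] (3,6) — stop
  → r_2 = 3.1682
beam 3: φ=180°, α=195°
  cosα=-0.9659 sinα=-0.2588 | (4,3) | tMaxX 0.8489 tMaxY 1.1205 | tΔX 1.0353 tΔY 3.8637
    t=0.8489 [x] (3,3)
    t=1.1205 [y] (3,2)
    t=1.8842 [x] (2,2)
    t=2.9195 [x] (1,2)
    t=3.9548 [x] (0,2) — stop
  → r_3 = 3.9548
beam 4: φ=270°, α=285°
  cosα=0.2588 sinα=-0.9659 | (4,3) | tMaxX 0.6955 tMaxY 0.3002 | tΔX 3.8637 tΔY 1.0353
    t=0.3002 [y] (4,2)
    t=0.6955 [x] (5,2)
    t=1.3355 [y] (5,1)
    t=2.3708 [y] (5,0) — stop
  → r_4 = 2.3708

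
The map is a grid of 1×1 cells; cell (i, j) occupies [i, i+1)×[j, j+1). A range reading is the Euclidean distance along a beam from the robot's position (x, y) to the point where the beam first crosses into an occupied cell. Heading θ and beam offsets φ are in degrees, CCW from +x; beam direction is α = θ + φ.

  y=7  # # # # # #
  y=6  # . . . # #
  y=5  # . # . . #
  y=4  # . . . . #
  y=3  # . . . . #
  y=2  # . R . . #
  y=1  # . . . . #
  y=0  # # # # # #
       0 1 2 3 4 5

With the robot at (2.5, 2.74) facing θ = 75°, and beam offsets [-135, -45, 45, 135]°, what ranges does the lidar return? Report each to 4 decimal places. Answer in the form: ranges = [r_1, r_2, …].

ranges = [2.0092, 2.8868, 3.0000, 1.7321]

beam 1: φ=-135°, α=300°
  direction (0.5000, -0.8660); cell (2,2); t to first gridline: x 1.0000, y 0.8545 (then +2.0000 / +1.1547)
    (2,1) via y @ 0.8545
    (3,1) via x @ 1.0000
    (3,0) via y @ 2.0092  # hit
  → r_1 = 2.0092
beam 2: φ=-45°, α=30°
  direction (0.8660, 0.5000); cell (2,2); t to first gridline: x 0.5774, y 0.5200 (then +1.1547 / +2.0000)
    (2,3) via y @ 0.5200
    (3,3) via x @ 0.5774
    (4,3) via x @ 1.7321
    (4,4) via y @ 2.5200
    (5,4) via x @ 2.8868  # hit
  → r_2 = 2.8868
beam 3: φ=45°, α=120°
  direction (-0.5000, 0.8660); cell (2,2); t to first gridline: x 1.0000, y 0.3002 (then +2.0000 / +1.1547)
    (2,3) via y @ 0.3002
    (1,3) via x @ 1.0000
    (1,4) via y @ 1.4549
    (1,5) via y @ 2.6096
    (0,5) via x @ 3.0000  # hit
  → r_3 = 3.0000
beam 4: φ=135°, α=210°
  direction (-0.8660, -0.5000); cell (2,2); t to first gridline: x 0.5774, y 1.4800 (then +1.1547 / +2.0000)
    (1,2) via x @ 0.5774
    (1,1) via y @ 1.4800
    (0,1) via x @ 1.7321  # hit
  → r_4 = 1.7321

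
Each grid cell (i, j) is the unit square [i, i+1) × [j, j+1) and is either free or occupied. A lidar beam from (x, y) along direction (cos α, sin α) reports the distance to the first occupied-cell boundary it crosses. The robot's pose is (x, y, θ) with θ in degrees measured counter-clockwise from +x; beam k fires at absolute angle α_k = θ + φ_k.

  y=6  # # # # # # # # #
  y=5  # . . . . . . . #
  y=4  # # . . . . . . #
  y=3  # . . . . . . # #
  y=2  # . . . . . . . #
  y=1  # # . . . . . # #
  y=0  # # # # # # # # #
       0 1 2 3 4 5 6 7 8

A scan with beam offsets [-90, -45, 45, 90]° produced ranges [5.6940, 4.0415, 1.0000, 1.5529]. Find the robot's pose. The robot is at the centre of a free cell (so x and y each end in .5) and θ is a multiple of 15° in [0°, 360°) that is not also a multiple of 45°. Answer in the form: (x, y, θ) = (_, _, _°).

(x, y, θ) = (6.5, 4.5, 285°)

The pose lattice has 31·16 = 496 candidates. Test each by forward raycasting.
  (2.5, 4.5, 330°): beam 1 = 2.8868 ≠ 5.6940 ✗
  (3.5, 4.5, 120°): beam 1 = 3.0000 ≠ 5.6940 ✗
  (4.5, 2.5, 120°): beam 1 = 2.8868 ≠ 5.6940 ✗
  …
  (6.5, 4.5, 285°): r_1=5.6940, r_2=4.0415, r_3=1.0000, r_4=1.5529 — all match ✓
Unique over the lattice → pose = (6.5, 4.5, 285°).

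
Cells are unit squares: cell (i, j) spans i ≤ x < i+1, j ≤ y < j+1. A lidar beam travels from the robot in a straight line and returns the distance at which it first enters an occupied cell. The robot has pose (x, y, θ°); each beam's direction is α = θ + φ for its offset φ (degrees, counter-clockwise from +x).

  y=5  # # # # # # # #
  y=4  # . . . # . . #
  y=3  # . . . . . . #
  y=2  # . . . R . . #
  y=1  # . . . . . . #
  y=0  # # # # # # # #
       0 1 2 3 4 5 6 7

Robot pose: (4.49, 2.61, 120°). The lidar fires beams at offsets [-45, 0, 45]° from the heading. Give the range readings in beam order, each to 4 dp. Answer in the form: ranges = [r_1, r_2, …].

beam 1: φ=-45°, α=75°
  direction (0.2588, 0.9659); cell (4,2); t to first gridline: x 1.9705, y 0.4038 (then +3.8637 / +1.0353)
    (4,3) via y @ 0.4038
    (4,4) via y @ 1.4390  # hit
  → r_1 = 1.4390
beam 2: φ=0°, α=120°
  direction (-0.5000, 0.8660); cell (4,2); t to first gridline: x 0.9800, y 0.4503 (then +2.0000 / +1.1547)
    (4,3) via y @ 0.4503
    (3,3) via x @ 0.9800
    (3,4) via y @ 1.6050
    (3,5) via y @ 2.7597  # hit
  → r_2 = 2.7597
beam 3: φ=45°, α=165°
  direction (-0.9659, 0.2588); cell (4,2); t to first gridline: x 0.5073, y 1.5068 (then +1.0353 / +3.8637)
    (3,2) via x @ 0.5073
    (3,3) via y @ 1.5068
    (2,3) via x @ 1.5426
    (1,3) via x @ 2.5778
    (0,3) via x @ 3.6131  # hit
  → r_3 = 3.6131

ranges = [1.4390, 2.7597, 3.6131]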